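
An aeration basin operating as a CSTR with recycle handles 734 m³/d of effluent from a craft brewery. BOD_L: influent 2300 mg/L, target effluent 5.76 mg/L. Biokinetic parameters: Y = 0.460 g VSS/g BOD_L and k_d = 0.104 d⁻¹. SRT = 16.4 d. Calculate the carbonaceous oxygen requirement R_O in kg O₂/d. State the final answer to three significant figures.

The observed yield is Y_obs = Y/(1 + k_d·θ_c) = 0.460 / (1 + 0.104 × 16.4) = 0.460 / 2.706 = 0.1700 g VSS per g BOD_L removed.
Substrate removed = Q·(S₀ − S) = 734 m³/d × (2300 − 5.76) g/m³ = 1.68×10^6 g/d = 1684 kg/d.
Biomass synthesised: P_X = Y_obs × 1684 = 286.3 kg VSS/d.
R_O = Q·(S₀ − S) − 1.42·P_X = 1684 − 1.42 × 286.3 = 1277 kg O₂/d.

R_O ≈ 1280 kg O₂/d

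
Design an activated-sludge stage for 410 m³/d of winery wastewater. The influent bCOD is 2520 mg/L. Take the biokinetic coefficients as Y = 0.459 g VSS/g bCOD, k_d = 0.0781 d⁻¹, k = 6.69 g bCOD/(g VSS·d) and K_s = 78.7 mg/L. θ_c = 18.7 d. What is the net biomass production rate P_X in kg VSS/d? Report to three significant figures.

Effluent substrate depends only on kinetics and SRT: S = K_s(1 + k_d θ_c) / [θ_c(Yk − k_d) − 1] = 78.7 × (1 + 0.0781 × 18.7) / [18.7 × (0.459 × 6.69 − 0.0781) − 1] = 193.6 / 54.96 = 3.523 mg/L.
Correct the yield for decay: Y_obs = Y/(1 + k_d θ_c) = 0.459 / (1 + 0.0781 × 18.7) = 0.459 / 2.460 = 0.1865.
Q·(S₀ − S) = 410 × (2520 − 3.52) × 10⁻³ = 1032 kg/d removed.
Net biomass production P_X = Y_obs × Q·(S₀ − S) = 0.1865 × 1032 = 192.5 kg VSS/d.

P_X ≈ 192 kg VSS/d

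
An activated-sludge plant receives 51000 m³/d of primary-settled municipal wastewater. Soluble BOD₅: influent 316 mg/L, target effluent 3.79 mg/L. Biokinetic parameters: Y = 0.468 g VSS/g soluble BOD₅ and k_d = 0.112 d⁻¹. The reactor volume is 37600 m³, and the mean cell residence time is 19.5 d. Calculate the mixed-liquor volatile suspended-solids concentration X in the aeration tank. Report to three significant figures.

X = Y·Q·ΔS·θ_c / [V·(1 + k_d θ_c)] = 0.468 × 51000 × (316 − 3.79) × 19.5 / [37600 × (1 + 0.112 × 19.5)] = 1214 mg/L.

X ≈ 1210 mg/L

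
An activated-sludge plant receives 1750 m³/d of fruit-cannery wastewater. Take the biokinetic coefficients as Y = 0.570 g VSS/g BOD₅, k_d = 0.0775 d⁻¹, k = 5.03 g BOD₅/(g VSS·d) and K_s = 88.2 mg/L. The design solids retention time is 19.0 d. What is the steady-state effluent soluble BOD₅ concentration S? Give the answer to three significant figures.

S ≈ 4.19 mg/L

From the Monod/SRT balance for a CMAS, S = K_s·(1+k_d θ_c)/[θ_c·(Y k − k_d) − 1] = 88.2 × (1 + 0.0775 × 19.0) / [19.0 × (0.570 × 5.03 − 0.0775) − 1] = 218.1 / 52.00 = 4.194 mg/L.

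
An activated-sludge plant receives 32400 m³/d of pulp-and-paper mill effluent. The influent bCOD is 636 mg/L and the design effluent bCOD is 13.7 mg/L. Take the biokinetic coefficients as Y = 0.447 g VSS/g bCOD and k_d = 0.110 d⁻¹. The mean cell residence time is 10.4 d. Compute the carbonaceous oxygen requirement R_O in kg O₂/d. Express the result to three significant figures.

R_O ≈ 14200 kg O₂/d

Observed yield with endogenous decay: Y_obs = Y / (1 + k_d·θ_c) = 0.447 / (1 + 0.110 × 10.4) = 0.447 / 2.144 = 0.2085 g VSS/g bCOD.
Q·(S₀ − S) = 32400 × (636 − 13.7) × 10⁻³ = 20163 kg/d removed.
Net sludge production P_X = 0.2085 × 20163 = 4204 kg VSS/d.
R_O = Q·(S₀ − S) − 1.42·P_X = 20163 − 1.42 × 4204 = 14193 kg O₂/d.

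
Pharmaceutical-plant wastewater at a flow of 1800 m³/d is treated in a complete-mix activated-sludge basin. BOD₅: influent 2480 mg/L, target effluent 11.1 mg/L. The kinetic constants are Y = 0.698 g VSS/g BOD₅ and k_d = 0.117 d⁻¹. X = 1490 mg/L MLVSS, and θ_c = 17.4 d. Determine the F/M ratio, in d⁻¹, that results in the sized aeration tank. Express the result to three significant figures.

Steady-state biomass mass balance: V·X·(1 + k_d·θ_c) = Y·Q·(S₀ − S)·θ_c, so V = 0.698 × 1800 × (2480 − 11.1) × 17.4 / [1490 × (1 + 0.117 × 17.4)] = 5.4×10^7 / 4523 = 11932 m³.
F/M = Q·S₀ / (V·X) = 1800 × 2480 / (11932 × 1490) = 0.2511 g BOD₅·(g VSS·d)⁻¹.

F/M ≈ 0.251 d⁻¹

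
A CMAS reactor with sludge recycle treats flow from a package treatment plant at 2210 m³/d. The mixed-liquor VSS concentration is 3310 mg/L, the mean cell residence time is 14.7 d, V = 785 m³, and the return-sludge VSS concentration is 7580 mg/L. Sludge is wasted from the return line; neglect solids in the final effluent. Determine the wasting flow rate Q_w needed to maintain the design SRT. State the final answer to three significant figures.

Q_w = (V·X)/(θ_c X_r) = 785.0 × 3310 / (14.7 × 7580) = 23.32 m³/d.

Q_w ≈ 23.3 m³/d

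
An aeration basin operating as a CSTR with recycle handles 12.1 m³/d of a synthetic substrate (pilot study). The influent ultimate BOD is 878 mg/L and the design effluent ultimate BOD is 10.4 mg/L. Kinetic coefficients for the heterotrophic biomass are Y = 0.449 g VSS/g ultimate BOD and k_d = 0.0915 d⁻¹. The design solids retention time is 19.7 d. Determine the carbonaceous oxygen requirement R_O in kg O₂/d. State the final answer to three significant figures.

R_O ≈ 8.11 kg O₂/d

The observed yield is Y_obs = Y/(1 + k_d·θ_c) = 0.449 / (1 + 0.0915 × 19.7) = 0.449 / 2.803 = 0.1602 g VSS per g ultimate BOD removed.
Substrate removed = Q·(S₀ − S) = 12.1 m³/d × (878 − 10.4) g/m³ = 1.05×10^4 g/d = 10.50 kg/d.
P_X = Y_obs·Q·(S₀ − S) = 0.1602 × 10.50 = 1.682 kg VSS/d.
Carbonaceous O₂ demand = substrate oxidised − cell-mass equivalent = 10.50 − 1.42 × 1.682 = 8.110 kg O₂/d.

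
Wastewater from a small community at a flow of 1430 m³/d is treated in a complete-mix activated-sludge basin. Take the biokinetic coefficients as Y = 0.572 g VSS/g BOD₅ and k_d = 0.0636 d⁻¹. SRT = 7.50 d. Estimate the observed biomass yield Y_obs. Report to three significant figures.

Y_obs = Y / (1 + k_d θ_c) = 0.572 / (1 + 0.0636 × 7.50) = 0.572 / 1.477 = 0.3873.

Y_obs ≈ 0.387 g VSS/g BOD₅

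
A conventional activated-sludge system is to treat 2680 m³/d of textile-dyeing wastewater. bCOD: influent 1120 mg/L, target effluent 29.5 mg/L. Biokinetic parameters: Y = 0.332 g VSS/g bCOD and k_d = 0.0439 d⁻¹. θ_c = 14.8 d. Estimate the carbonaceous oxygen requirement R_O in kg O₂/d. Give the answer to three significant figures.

R_O ≈ 2090 kg O₂/d

The observed yield is Y_obs = Y/(1 + k_d·θ_c) = 0.332 / (1 + 0.0439 × 14.8) = 0.332 / 1.650 = 0.2012 g VSS per g bCOD removed.
ΔS = 1120 − 29.5 = 1090 mg/L, so the substrate removal rate is 2680 × 1090/1000 = 2923 kg bCOD/d.
Biomass synthesised: P_X = Y_obs × 2923 = 588.2 kg VSS/d.
R_O = Q·(S₀ − S) − 1.42·P_X = 2923 − 1.42 × 588.2 = 2087 kg O₂/d.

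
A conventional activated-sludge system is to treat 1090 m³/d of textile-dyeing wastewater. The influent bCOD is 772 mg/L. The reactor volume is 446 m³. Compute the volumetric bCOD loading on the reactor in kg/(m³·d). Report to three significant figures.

Volumetric loading L_v = Q·S₀ / V = 1090 × 772 g/m³ / 446.0 m³ = 1887 g/(m³·d) = 1.887 kg bCOD/(m³·d).

L_v ≈ 1.89 kg bCOD/(m³·d)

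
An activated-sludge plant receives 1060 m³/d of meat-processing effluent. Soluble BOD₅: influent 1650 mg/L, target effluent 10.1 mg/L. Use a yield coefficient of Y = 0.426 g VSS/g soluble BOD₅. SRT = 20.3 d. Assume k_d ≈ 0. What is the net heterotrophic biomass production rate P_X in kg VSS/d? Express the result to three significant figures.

P_X ≈ 741 kg VSS/d

No decay correction is needed, so Y_obs = Y = 0.426.
Q·(S₀ − S) = 1060 × (1650 − 10.1) × 10⁻³ = 1738 kg/d removed.
Net biomass production P_X = Y_obs × Q·(S₀ − S) = 0.4260 × 1738 = 740.5 kg VSS/d.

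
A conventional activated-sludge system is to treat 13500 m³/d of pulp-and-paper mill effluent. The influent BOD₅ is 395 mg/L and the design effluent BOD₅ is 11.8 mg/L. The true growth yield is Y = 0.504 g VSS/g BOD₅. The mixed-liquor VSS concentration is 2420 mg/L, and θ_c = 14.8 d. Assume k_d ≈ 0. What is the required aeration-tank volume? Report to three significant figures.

V ≈ 15900 m³

With k_d = 0 the design equation reduces to V = Y Q (S₀−S) θ_c / X = 0.504 × 13500 × (395 − 11.8) × 14.8 / 2420 = 15945 m³.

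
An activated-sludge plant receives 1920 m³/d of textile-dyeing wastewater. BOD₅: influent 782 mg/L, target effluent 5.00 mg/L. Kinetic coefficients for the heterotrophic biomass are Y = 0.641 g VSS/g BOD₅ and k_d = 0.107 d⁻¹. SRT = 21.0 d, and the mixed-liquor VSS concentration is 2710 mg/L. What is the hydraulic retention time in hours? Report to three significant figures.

Steady-state biomass mass balance: V·X·(1 + k_d·θ_c) = Y·Q·(S₀ − S)·θ_c, so V = 0.641 × 1920 × (782 − 5.00) × 21.0 / [2710 × (1 + 0.107 × 21.0)] = 2.01×10^7 / 8799 = 2282 m³.
HRT = V/Q = 2282 m³ / 1920 m³·d⁻¹ = 1.189 d × 24 = 28.53 h.

τ ≈ 28.5 h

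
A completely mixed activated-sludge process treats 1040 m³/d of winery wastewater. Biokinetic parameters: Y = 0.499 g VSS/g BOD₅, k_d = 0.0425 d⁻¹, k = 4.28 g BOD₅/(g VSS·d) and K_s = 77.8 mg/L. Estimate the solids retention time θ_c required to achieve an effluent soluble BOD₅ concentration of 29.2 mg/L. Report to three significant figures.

Specific growth rate at S = 29.2 mg/L: μ = YkS/(K_s+S) = 0.499·4.28·29.2/(77.8+29.2) = 0.5828 d⁻¹.
θ_c = 1/(μ − k_d) = 1/(0.5828 − 0.0425) = 1/0.5403 = 1.851 d.

θ_c ≈ 1.85 d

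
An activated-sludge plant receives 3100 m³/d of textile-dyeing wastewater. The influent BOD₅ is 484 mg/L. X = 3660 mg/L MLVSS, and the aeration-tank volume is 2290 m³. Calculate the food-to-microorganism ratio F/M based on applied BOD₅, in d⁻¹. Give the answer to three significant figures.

F/M = applied load / biomass = Q·S₀/(V·X) = 3100 × 484 / (2290 × 3660) = 0.1790 d⁻¹.

F/M ≈ 0.179 d⁻¹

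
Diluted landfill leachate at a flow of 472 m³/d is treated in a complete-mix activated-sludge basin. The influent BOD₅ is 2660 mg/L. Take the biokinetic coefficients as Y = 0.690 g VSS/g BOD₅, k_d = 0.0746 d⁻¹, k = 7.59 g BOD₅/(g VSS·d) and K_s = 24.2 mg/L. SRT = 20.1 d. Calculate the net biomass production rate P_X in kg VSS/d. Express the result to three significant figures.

From the Monod/SRT balance for a CMAS, S = K_s·(1+k_d θ_c)/[θ_c·(Y k − k_d) − 1] = 24.2 × (1 + 0.0746 × 20.1) / [20.1 × (0.690 × 7.59 − 0.0746) − 1] = 60.49 / 102.8 = 0.5886 mg/L.
Y_obs = Y / (1 + k_d θ_c) = 0.690 / (1 + 0.0746 × 20.1) = 0.690 / 2.499 = 0.2761.
Mass of BOD₅ removed per day: Q(S₀ − S) = 472 × 2659 g/m³ = 1255 kg/d.
P_X = Y_obs · Q(S₀ − S) = 0.2761 × 1255 = 346.5 kg VSS/d.

P_X ≈ 347 kg VSS/d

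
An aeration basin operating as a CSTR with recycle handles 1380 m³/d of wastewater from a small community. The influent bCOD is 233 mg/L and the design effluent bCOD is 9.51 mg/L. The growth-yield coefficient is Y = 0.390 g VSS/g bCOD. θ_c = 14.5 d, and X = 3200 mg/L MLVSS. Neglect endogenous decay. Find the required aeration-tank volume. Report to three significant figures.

V ≈ 545 m³

With k_d = 0 the design equation reduces to V = Y Q (S₀−S) θ_c / X = 0.390 × 1380 × (233 − 9.51) × 14.5 / 3200 = 545.0 m³.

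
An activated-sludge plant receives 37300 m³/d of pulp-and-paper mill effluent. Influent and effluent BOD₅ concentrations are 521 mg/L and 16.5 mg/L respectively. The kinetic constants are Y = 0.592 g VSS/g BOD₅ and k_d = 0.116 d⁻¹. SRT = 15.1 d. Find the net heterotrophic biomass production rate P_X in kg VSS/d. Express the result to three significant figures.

P_X ≈ 4050 kg VSS/d

Correct the yield for decay: Y_obs = Y/(1 + k_d θ_c) = 0.592 / (1 + 0.116 × 15.1) = 0.592 / 2.752 = 0.2151.
Mass of BOD₅ removed per day: Q(S₀ − S) = 37300 × 504.5 g/m³ = 18818 kg/d.
P_X = Y_obs · Q(S₀ − S) = 0.2151 × 18818 = 4049 kg VSS/d.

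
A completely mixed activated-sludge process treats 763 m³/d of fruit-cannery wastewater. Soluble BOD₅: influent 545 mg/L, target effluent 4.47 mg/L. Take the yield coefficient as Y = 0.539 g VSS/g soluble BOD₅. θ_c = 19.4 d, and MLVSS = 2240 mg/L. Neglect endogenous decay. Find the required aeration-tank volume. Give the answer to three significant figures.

V ≈ 1930 m³

With k_d = 0 the design equation reduces to V = Y Q (S₀−S) θ_c / X = 0.539 × 763 × (545 − 4.47) × 19.4 / 2240 = 1925 m³.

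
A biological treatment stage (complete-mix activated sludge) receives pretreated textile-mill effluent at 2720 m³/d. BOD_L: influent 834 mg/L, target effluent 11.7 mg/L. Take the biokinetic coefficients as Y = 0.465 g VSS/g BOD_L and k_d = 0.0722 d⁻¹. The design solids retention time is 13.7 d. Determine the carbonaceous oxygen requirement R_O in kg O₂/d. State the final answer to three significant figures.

R_O ≈ 1490 kg O₂/d

Observed yield with endogenous decay: Y_obs = Y / (1 + k_d·θ_c) = 0.465 / (1 + 0.0722 × 13.7) = 0.465 / 1.989 = 0.2338 g VSS/g BOD_L.
Q·(S₀ − S) = 2720 × (834 − 11.7) × 10⁻³ = 2237 kg/d removed.
P_X = Y_obs·Q·(S₀ − S) = 0.2338 × 2237 = 522.9 kg VSS/d.
R_O = Q·ΔS − 1.42 P_X = 2237 − 742.5 = 1494 kg O₂/d.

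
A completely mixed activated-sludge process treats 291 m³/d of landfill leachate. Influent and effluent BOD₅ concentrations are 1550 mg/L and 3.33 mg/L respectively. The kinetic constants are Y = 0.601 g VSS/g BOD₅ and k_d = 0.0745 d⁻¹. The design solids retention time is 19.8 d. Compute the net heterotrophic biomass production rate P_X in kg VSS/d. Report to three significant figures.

P_X ≈ 109 kg VSS/d

Observed yield with endogenous decay: Y_obs = Y / (1 + k_d·θ_c) = 0.601 / (1 + 0.0745 × 19.8) = 0.601 / 2.475 = 0.2428 g VSS/g BOD₅.
Q·(S₀ − S) = 291 × (1550 − 3.33) × 10⁻³ = 450.1 kg/d removed.
Biomass produced: P_X = Y_obs·Q·ΔS = 0.2428 × 450.1 ≈ 109.3 kg VSS/d.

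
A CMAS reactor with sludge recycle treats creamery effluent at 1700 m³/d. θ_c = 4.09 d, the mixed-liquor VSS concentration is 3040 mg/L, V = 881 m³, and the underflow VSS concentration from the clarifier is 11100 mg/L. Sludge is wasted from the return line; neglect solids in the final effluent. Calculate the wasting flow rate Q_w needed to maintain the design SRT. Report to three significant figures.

θ_c = V·X/(Q_w·X_r) when wasting from the recycle, so Q_w = V·X/(θ_c·X_r) = 881.0 × 3040 / (4.09 × 11100) = 58.99 m³/d.

Q_w ≈ 59.0 m³/d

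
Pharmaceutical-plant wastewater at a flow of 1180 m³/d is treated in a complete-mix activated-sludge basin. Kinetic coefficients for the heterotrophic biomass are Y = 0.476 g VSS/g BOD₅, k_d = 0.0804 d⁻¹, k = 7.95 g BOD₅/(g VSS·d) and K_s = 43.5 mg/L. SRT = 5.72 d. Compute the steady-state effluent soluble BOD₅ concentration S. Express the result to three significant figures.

S ≈ 3.15 mg/L

Effluent substrate depends only on kinetics and SRT: S = K_s(1 + k_d θ_c) / [θ_c(Yk − k_d) − 1] = 43.5 × (1 + 0.0804 × 5.72) / [5.72 × (0.476 × 7.95 − 0.0804) − 1] = 63.51 / 20.19 = 3.146 mg/L.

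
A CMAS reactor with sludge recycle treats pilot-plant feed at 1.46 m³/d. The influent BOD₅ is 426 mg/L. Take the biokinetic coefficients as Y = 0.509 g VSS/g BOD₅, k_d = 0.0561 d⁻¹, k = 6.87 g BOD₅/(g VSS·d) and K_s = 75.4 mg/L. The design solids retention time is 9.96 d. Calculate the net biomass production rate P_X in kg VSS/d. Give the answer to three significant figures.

P_X ≈ 0.201 kg VSS/d

Effluent substrate depends only on kinetics and SRT: S = K_s(1 + k_d θ_c) / [θ_c(Yk − k_d) − 1] = 75.4 × (1 + 0.0561 × 9.96) / [9.96 × (0.509 × 6.87 − 0.0561) − 1] = 117.5 / 33.27 = 3.533 mg/L.
Y_obs = Y / (1 + k_d θ_c) = 0.509 / (1 + 0.0561 × 9.96) = 0.509 / 1.559 = 0.3265.
Substrate removed = Q·(S₀ − S) = 1.46 m³/d × (426 − 3.53) g/m³ = 6.17×10^2 g/d = 0.6168 kg/d.
So the net sludge growth is P_X = 0.3265 × 0.6168 = 0.2014 kg VSS/d.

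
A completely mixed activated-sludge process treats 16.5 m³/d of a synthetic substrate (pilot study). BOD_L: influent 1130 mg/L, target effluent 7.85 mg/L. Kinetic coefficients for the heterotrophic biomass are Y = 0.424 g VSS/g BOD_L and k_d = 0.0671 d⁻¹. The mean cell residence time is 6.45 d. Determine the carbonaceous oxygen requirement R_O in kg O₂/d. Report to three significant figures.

Y_obs = Y / (1 + k_d θ_c) = 0.424 / (1 + 0.0671 × 6.45) = 0.424 / 1.433 = 0.2959.
ΔS = 1130 − 7.85 = 1122 mg/L, so the substrate removal rate is 16.5 × 1122/1000 = 18.52 kg BOD_L/d.
P_X = Y_obs·Q·(S₀ − S) = 0.2959 × 18.52 = 5.479 kg VSS/d.
Carbonaceous O₂ demand = substrate oxidised − cell-mass equivalent = 18.52 − 1.42 × 5.479 = 10.74 kg O₂/d.

R_O ≈ 10.7 kg O₂/d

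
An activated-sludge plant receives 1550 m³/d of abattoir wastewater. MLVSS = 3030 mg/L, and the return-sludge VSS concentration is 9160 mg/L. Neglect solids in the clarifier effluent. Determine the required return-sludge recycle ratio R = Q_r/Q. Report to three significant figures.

Mass balance around the secondary clarifier (neglecting effluent solids): R = X / (X_r − X) = 3030 / (9160 − 3030) = 0.4943.

R ≈ 0.494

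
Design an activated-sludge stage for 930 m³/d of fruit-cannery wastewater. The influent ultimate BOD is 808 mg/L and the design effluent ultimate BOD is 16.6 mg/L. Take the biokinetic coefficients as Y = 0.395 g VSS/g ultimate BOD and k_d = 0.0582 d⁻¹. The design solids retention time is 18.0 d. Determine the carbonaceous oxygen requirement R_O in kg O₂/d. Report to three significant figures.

Observed yield with endogenous decay: Y_obs = Y / (1 + k_d·θ_c) = 0.395 / (1 + 0.0582 × 18.0) = 0.395 / 2.048 = 0.1929 g VSS/g ultimate BOD.
ΔS = 808 − 16.6 = 791.4 mg/L, so the substrate removal rate is 930 × 791.4/1000 = 736.0 kg ultimate BOD/d.
Net sludge production P_X = 0.1929 × 736.0 = 142.0 kg VSS/d.
Carbonaceous O₂ demand = substrate oxidised − cell-mass equivalent = 736.0 − 1.42 × 142.0 = 534.4 kg O₂/d.

R_O ≈ 534 kg O₂/d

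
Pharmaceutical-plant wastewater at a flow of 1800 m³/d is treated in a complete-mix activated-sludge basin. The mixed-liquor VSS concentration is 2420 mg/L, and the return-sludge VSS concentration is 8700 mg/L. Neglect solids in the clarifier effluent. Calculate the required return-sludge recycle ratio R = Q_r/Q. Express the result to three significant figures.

R ≈ 0.385

Mass balance around the secondary clarifier (neglecting effluent solids): R = X / (X_r − X) = 2420 / (8700 − 2420) = 0.3854.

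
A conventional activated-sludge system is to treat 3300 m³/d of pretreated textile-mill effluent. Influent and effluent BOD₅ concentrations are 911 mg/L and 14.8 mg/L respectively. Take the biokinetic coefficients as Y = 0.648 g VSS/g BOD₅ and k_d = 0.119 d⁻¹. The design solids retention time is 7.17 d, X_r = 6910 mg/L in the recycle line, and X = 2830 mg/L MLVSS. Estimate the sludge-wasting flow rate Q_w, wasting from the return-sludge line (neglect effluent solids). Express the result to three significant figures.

Q_w ≈ 150 m³/d

Rearranging the biomass balance for a CMAS with decay, V = Y·Q·ΔS·θ_c / [X·(1+k_d θ_c)] = 0.648 × 3300 × (911 − 14.8) × 7.17 / [2830 × (1 + 0.119 × 7.17)] = 1.37×10^7 / 5245 = 2620 m³.
θ_c = V·X/(Q_w·X_r) when wasting from the recycle, so Q_w = V·X/(θ_c·X_r) = 2620 × 2830 / (7.17 × 6910) = 149.7 m³/d.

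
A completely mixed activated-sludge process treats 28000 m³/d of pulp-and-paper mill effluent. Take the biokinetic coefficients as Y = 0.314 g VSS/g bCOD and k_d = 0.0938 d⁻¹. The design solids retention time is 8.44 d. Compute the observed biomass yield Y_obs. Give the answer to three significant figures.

The observed yield is Y_obs = Y/(1 + k_d·θ_c) = 0.314 / (1 + 0.0938 × 8.44) = 0.314 / 1.792 = 0.1753 g VSS per g bCOD removed.

Y_obs ≈ 0.175 g VSS/g bCOD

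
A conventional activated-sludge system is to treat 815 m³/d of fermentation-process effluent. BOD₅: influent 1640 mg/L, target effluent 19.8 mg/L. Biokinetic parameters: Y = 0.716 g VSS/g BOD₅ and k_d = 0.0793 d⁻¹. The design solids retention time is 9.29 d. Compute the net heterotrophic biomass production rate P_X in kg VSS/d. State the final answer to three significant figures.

P_X ≈ 544 kg VSS/d

Observed yield with endogenous decay: Y_obs = Y / (1 + k_d·θ_c) = 0.716 / (1 + 0.0793 × 9.29) = 0.716 / 1.737 = 0.4123 g VSS/g BOD₅.
Mass of BOD₅ removed per day: Q(S₀ − S) = 815 × 1620 g/m³ = 1320 kg/d.
P_X = Y_obs · Q(S₀ − S) = 0.4123 × 1320 = 544.4 kg VSS/d.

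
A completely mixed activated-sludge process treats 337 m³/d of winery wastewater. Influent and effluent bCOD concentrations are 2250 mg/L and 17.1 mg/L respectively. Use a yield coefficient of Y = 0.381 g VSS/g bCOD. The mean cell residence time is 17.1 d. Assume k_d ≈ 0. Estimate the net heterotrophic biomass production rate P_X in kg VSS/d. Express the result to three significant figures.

P_X ≈ 287 kg VSS/d

No decay correction is needed, so Y_obs = Y = 0.381.
Mass of bCOD removed per day: Q(S₀ − S) = 337 × 2233 g/m³ = 752.5 kg/d.
P_X = Y_obs · Q(S₀ − S) = 0.3810 × 752.5 = 286.7 kg VSS/d.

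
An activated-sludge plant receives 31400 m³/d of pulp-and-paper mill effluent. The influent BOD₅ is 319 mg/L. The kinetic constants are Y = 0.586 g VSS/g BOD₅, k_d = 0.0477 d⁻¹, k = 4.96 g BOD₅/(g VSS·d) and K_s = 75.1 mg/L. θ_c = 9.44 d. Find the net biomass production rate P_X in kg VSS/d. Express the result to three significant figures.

P_X ≈ 3990 kg VSS/d

Effluent substrate depends only on kinetics and SRT: S = K_s(1 + k_d θ_c) / [θ_c(Yk − k_d) − 1] = 75.1 × (1 + 0.0477 × 9.44) / [9.44 × (0.586 × 4.96 − 0.0477) − 1] = 108.9 / 25.99 = 4.191 mg/L.
The observed yield is Y_obs = Y/(1 + k_d·θ_c) = 0.586 / (1 + 0.0477 × 9.44) = 0.586 / 1.450 = 0.4041 g VSS per g BOD₅ removed.
Mass of BOD₅ removed per day: Q(S₀ − S) = 31400 × 314.8 g/m³ = 9885 kg/d.
Biomass produced: P_X = Y_obs·Q·ΔS = 0.4041 × 9885 ≈ 3994 kg VSS/d.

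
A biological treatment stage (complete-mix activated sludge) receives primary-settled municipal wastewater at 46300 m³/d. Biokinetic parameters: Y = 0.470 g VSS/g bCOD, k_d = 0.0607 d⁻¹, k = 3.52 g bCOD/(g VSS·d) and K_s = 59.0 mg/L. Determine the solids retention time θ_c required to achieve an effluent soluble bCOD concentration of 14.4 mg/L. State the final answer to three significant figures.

θ_c ≈ 3.79 d

From 1/θ_c = Y·k·S/(K_s + S) − k_d: Y·k·S/(K_s+S) = 0.470 × 3.52 × 14.4 / (59.0 + 14.4) = 0.3246 d⁻¹.
θ_c = 1/(μ − k_d) = 1/(0.3246 − 0.0607) = 1/0.2639 = 3.790 d.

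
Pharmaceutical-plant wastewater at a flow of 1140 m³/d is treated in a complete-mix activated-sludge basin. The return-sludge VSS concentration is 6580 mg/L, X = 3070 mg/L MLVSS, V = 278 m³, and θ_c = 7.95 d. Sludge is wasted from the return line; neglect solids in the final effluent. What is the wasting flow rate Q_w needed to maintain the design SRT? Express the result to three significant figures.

Q_w ≈ 16.3 m³/d

Q_w = (V·X)/(θ_c X_r) = 278.0 × 3070 / (7.95 × 6580) = 16.32 m³/d.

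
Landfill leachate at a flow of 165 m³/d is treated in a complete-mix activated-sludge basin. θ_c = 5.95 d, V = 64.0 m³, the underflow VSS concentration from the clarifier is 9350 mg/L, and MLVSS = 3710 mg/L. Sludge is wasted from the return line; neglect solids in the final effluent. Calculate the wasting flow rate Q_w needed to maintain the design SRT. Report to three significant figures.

Q_w = (V·X)/(θ_c X_r) = 64.00 × 3710 / (5.95 × 9350) = 4.268 m³/d.

Q_w ≈ 4.27 m³/d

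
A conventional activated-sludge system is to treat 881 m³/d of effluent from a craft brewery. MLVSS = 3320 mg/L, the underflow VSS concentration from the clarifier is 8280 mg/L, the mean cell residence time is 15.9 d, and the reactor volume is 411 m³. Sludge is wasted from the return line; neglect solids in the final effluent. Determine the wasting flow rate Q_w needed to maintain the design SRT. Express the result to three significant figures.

θ_c = V·X/(Q_w·X_r) when wasting from the recycle, so Q_w = V·X/(θ_c·X_r) = 411.0 × 3320 / (15.9 × 8280) = 10.36 m³/d.

Q_w ≈ 10.4 m³/d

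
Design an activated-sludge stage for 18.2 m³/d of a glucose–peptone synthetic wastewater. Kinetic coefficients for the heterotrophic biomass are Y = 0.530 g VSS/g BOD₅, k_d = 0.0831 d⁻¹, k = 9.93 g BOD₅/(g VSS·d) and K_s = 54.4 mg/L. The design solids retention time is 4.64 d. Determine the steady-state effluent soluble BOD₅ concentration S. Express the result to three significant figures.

Effluent substrate depends only on kinetics and SRT: S = K_s(1 + k_d θ_c) / [θ_c(Yk − k_d) − 1] = 54.4 × (1 + 0.0831 × 4.64) / [4.64 × (0.530 × 9.93 − 0.0831) − 1] = 75.38 / 23.03 = 3.272 mg/L.

S ≈ 3.27 mg/L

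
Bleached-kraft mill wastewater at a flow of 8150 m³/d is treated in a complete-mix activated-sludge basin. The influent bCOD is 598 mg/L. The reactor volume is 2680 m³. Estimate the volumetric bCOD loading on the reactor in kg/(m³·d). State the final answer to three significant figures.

L_v ≈ 1.82 kg bCOD/(m³·d)

Volumetric loading L_v = Q·S₀ / V = 8150 × 598 g/m³ / 2680 m³ = 1819 g/(m³·d) = 1.819 kg bCOD/(m³·d).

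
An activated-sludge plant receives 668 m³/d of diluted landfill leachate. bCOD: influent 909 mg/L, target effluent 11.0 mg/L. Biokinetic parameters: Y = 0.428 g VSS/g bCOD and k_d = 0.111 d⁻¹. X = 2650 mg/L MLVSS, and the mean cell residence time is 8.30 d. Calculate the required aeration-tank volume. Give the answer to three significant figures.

From the SRT design equation V = Y Q (S₀−S) θ_c / [X (1 + k_d θ_c)] = 0.428 × 668 × (909 − 11.0) × 8.30 / [2650 × (1 + 0.111 × 8.30)] = 2.13×10^6 / 5091 = 418.5 m³.

V ≈ 419 m³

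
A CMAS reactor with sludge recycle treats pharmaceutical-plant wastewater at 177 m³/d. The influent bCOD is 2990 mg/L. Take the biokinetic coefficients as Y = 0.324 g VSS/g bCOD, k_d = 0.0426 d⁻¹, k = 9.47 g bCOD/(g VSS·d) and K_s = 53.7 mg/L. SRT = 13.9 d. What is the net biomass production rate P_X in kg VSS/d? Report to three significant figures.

P_X ≈ 108 kg VSS/d

Effluent substrate depends only on kinetics and SRT: S = K_s(1 + k_d θ_c) / [θ_c(Yk − k_d) − 1] = 53.7 × (1 + 0.0426 × 13.9) / [13.9 × (0.324 × 9.47 − 0.0426) − 1] = 85.50 / 41.06 = 2.082 mg/L.
Observed yield with endogenous decay: Y_obs = Y / (1 + k_d·θ_c) = 0.324 / (1 + 0.0426 × 13.9) = 0.324 / 1.592 = 0.2035 g VSS/g bCOD.
Q·(S₀ − S) = 177 × (2990 − 2.08) × 10⁻³ = 528.9 kg/d removed.
P_X = Y_obs · Q(S₀ − S) = 0.2035 × 528.9 = 107.6 kg VSS/d.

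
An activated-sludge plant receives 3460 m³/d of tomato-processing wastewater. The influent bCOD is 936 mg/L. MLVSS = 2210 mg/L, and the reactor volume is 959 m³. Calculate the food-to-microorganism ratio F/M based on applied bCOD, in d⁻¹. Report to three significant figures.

F/M ≈ 1.53 d⁻¹

F/M = applied load / biomass = Q·S₀/(V·X) = 3460 × 936 / (959.0 × 2210) = 1.528 d⁻¹.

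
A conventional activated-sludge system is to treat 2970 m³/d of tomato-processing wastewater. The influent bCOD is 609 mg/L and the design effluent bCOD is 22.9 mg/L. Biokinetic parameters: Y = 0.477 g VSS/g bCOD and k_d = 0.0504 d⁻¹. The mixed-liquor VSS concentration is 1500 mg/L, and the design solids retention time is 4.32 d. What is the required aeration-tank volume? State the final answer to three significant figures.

V ≈ 1960 m³

Steady-state biomass mass balance: V·X·(1 + k_d·θ_c) = Y·Q·(S₀ − S)·θ_c, so V = 0.477 × 2970 × (609 − 22.9) × 4.32 / [1500 × (1 + 0.0504 × 4.32)] = 3.59×10^6 / 1827 = 1964 m³.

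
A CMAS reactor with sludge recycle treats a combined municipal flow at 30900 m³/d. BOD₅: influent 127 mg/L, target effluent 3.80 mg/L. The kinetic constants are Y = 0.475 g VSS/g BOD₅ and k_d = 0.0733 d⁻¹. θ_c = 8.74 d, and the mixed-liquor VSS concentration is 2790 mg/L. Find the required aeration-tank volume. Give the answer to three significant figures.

V ≈ 3450 m³

Steady-state biomass mass balance: V·X·(1 + k_d·θ_c) = Y·Q·(S₀ − S)·θ_c, so V = 0.475 × 30900 × (127 − 3.80) × 8.74 / [2790 × (1 + 0.0733 × 8.74)] = 1.58×10^7 / 4577 = 3453 m³.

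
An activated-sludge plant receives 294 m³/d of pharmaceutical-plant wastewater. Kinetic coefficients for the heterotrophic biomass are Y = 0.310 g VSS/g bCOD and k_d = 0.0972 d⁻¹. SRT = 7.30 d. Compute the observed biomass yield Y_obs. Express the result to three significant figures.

Y_obs ≈ 0.181 g VSS/g bCOD

Correct the yield for decay: Y_obs = Y/(1 + k_d θ_c) = 0.310 / (1 + 0.0972 × 7.30) = 0.310 / 1.710 = 0.1813.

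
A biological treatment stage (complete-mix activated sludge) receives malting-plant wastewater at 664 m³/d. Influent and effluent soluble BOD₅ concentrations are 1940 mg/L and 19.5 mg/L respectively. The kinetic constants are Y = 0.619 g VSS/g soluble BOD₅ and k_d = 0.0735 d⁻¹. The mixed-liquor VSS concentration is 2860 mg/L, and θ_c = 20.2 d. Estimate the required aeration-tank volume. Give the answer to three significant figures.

From the SRT design equation V = Y Q (S₀−S) θ_c / [X (1 + k_d θ_c)] = 0.619 × 664 × (1940 − 19.5) × 20.2 / [2860 × (1 + 0.0735 × 20.2)] = 1.59×10^7 / 7106 = 2244 m³.

V ≈ 2240 m³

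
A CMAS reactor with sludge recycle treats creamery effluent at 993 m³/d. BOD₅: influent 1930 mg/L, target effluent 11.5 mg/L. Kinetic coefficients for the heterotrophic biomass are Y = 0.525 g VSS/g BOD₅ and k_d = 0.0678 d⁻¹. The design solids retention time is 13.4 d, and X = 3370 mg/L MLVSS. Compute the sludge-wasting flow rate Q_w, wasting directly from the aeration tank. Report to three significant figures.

From the SRT design equation V = Y Q (S₀−S) θ_c / [X (1 + k_d θ_c)] = 0.525 × 993 × (1930 − 11.5) × 13.4 / [3370 × (1 + 0.0678 × 13.4)] = 1.34×10^7 / 6432 = 2084 m³.
Wasting from the aeration tank: Q_w = V / θ_c = 2084 / 13.4 = 155.5 m³/d.

Q_w ≈ 156 m³/d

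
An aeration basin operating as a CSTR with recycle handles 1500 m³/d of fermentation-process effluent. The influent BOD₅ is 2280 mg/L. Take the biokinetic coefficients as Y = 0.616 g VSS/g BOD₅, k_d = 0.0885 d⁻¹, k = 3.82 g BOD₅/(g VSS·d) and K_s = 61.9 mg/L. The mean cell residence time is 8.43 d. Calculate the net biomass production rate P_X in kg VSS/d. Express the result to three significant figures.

P_X ≈ 1200 kg VSS/d

Effluent substrate depends only on kinetics and SRT: S = K_s(1 + k_d θ_c) / [θ_c(Yk − k_d) − 1] = 61.9 × (1 + 0.0885 × 8.43) / [8.43 × (0.616 × 3.82 − 0.0885) − 1] = 108.1 / 18.09 = 5.974 mg/L.
Correct the yield for decay: Y_obs = Y/(1 + k_d θ_c) = 0.616 / (1 + 0.0885 × 8.43) = 0.616 / 1.746 = 0.3528.
Substrate removed = Q·(S₀ − S) = 1500 m³/d × (2280 − 5.97) g/m³ = 3.41×10^6 g/d = 3411 kg/d.
Biomass produced: P_X = Y_obs·Q·ΔS = 0.3528 × 3411 ≈ 1203 kg VSS/d.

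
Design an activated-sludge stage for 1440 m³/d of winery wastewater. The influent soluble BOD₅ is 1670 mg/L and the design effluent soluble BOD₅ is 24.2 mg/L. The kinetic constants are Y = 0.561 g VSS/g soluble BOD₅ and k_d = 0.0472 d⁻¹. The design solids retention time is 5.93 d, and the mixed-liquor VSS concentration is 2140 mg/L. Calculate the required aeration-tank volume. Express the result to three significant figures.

Rearranging the biomass balance for a CMAS with decay, V = Y·Q·ΔS·θ_c / [X·(1+k_d θ_c)] = 0.561 × 1440 × (1670 − 24.2) × 5.93 / [2140 × (1 + 0.0472 × 5.93)] = 7.88×10^6 / 2739 = 2879 m³.

V ≈ 2880 m³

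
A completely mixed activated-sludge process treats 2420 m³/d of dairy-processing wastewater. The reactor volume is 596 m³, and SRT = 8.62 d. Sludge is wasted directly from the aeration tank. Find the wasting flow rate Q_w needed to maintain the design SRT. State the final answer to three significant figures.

Q_w ≈ 69.1 m³/d

Wasting from the aeration tank: Q_w = V / θ_c = 596.0 / 8.62 = 69.14 m³/d.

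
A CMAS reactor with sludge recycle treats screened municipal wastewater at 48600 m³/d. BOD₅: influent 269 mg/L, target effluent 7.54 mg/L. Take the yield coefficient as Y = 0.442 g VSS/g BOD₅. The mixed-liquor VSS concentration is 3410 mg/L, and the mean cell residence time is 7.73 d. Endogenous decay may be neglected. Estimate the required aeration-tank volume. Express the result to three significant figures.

V ≈ 12700 m³

V·X = Y·Q·ΔS·θ_c gives V = 0.442 × 48600 × (269 − 7.54) × 7.73 / 3410 = 12732 m³.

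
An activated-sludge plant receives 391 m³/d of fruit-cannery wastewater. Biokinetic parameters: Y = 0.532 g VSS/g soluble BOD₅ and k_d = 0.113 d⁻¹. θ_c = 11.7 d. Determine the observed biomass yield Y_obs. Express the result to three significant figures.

Y_obs = Y / (1 + k_d θ_c) = 0.532 / (1 + 0.113 × 11.7) = 0.532 / 2.322 = 0.2291.

Y_obs ≈ 0.229 g VSS/g soluble BOD₅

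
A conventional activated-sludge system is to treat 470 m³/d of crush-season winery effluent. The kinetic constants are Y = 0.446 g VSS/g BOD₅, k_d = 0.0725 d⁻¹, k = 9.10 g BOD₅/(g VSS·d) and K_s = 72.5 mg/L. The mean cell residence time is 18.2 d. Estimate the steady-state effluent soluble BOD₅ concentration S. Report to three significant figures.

Effluent substrate depends only on kinetics and SRT: S = K_s(1 + k_d θ_c) / [θ_c(Yk − k_d) − 1] = 72.5 × (1 + 0.0725 × 18.2) / [18.2 × (0.446 × 9.10 − 0.0725) − 1] = 168.2 / 71.55 = 2.350 mg/L.

S ≈ 2.35 mg/L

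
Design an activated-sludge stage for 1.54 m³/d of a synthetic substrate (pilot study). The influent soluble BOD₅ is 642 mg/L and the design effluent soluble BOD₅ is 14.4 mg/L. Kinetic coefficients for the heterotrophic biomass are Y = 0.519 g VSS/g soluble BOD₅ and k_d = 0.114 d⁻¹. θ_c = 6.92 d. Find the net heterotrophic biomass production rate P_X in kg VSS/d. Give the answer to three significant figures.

Correct the yield for decay: Y_obs = Y/(1 + k_d θ_c) = 0.519 / (1 + 0.114 × 6.92) = 0.519 / 1.789 = 0.2901.
Mass of soluble BOD₅ removed per day: Q(S₀ − S) = 1.54 × 627.6 g/m³ = 0.9665 kg/d.
So the net sludge growth is P_X = 0.2901 × 0.9665 = 0.2804 kg VSS/d.

P_X ≈ 0.280 kg VSS/d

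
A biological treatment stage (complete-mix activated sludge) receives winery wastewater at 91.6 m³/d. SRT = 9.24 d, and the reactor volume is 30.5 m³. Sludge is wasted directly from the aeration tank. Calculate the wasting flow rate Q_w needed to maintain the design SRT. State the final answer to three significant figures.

For wasting at MLVSS concentration, Q_w = V/θ_c = 30.50/9.24 = 3.301 m³/d.

Q_w ≈ 3.30 m³/d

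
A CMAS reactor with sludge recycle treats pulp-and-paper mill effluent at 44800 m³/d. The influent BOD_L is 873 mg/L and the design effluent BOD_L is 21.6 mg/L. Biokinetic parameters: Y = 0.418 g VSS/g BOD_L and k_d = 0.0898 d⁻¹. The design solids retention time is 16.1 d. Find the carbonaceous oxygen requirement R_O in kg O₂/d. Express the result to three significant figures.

R_O ≈ 28900 kg O₂/d

Correct the yield for decay: Y_obs = Y/(1 + k_d θ_c) = 0.418 / (1 + 0.0898 × 16.1) = 0.418 / 2.446 = 0.1709.
ΔS = 873 − 21.6 = 851.4 mg/L, so the substrate removal rate is 44800 × 851.4/1000 = 38143 kg BOD_L/d.
P_X = Y_obs·Q·(S₀ − S) = 0.1709 × 38143 = 6519 kg VSS/d.
Carbonaceous O₂ demand = substrate oxidised − cell-mass equivalent = 38143 − 1.42 × 6519 = 28886 kg O₂/d.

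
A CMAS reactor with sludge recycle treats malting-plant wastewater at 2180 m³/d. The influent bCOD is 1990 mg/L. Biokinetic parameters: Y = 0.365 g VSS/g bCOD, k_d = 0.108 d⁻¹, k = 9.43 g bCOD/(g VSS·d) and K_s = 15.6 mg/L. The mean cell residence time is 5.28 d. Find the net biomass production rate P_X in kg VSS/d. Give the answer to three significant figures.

From the Monod/SRT balance for a CMAS, S = K_s·(1+k_d θ_c)/[θ_c·(Y k − k_d) − 1] = 15.6 × (1 + 0.108 × 5.28) / [5.28 × (0.365 × 9.43 − 0.108) − 1] = 24.50 / 16.60 = 1.475 mg/L.
The observed yield is Y_obs = Y/(1 + k_d·θ_c) = 0.365 / (1 + 0.108 × 5.28) = 0.365 / 1.570 = 0.2324 g VSS per g bCOD removed.
Mass of bCOD removed per day: Q(S₀ − S) = 2180 × 1989 g/m³ = 4335 kg/d.
Net biomass production P_X = Y_obs × Q·(S₀ − S) = 0.2324 × 4335 = 1008 kg VSS/d.

P_X ≈ 1010 kg VSS/d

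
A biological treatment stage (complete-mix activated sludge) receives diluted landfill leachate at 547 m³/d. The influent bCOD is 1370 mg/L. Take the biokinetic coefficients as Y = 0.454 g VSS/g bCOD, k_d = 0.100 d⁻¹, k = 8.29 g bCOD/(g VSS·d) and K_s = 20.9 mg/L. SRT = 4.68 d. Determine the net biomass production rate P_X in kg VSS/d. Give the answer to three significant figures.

P_X ≈ 231 kg VSS/d

From the Monod/SRT balance for a CMAS, S = K_s·(1+k_d θ_c)/[θ_c·(Y k − k_d) − 1] = 20.9 × (1 + 0.100 × 4.68) / [4.68 × (0.454 × 8.29 − 0.100) − 1] = 30.68 / 16.15 = 1.900 mg/L.
Y_obs = Y / (1 + k_d θ_c) = 0.454 / (1 + 0.100 × 4.68) = 0.454 / 1.468 = 0.3093.
ΔS = 1370 − 1.90 = 1368 mg/L, so the substrate removal rate is 547 × 1368/1000 = 748.4 kg bCOD/d.
So the net sludge growth is P_X = 0.3093 × 748.4 = 231.4 kg VSS/d.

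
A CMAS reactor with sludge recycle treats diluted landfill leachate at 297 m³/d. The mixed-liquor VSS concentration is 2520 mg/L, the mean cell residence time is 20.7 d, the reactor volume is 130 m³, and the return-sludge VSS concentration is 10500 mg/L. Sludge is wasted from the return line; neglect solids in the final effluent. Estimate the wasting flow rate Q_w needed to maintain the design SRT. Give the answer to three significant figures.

Q_w ≈ 1.51 m³/d

θ_c = V·X/(Q_w·X_r) when wasting from the recycle, so Q_w = V·X/(θ_c·X_r) = 130.0 × 2520 / (20.7 × 10500) = 1.507 m³/d.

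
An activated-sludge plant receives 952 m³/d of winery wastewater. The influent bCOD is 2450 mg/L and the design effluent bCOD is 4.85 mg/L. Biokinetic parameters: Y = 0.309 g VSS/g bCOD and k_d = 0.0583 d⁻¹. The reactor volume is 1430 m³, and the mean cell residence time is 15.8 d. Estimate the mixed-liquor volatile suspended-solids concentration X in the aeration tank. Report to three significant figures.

Solving the biomass balance for X: X = Y Q (S₀−S) θ_c / [V (1+k_d θ_c)] = 0.309 × 952 × (2450 − 4.85) × 15.8 / [1430 × (1 + 0.0583 × 15.8)] = 4137 mg/L.

X ≈ 4140 mg/L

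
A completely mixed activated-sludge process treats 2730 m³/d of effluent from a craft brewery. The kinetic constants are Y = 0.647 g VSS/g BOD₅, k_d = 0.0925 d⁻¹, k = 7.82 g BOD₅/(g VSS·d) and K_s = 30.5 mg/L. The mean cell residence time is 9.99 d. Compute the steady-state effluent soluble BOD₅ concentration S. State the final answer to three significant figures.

S ≈ 1.21 mg/L

Effluent substrate depends only on kinetics and SRT: S = K_s(1 + k_d θ_c) / [θ_c(Yk − k_d) − 1] = 30.5 × (1 + 0.0925 × 9.99) / [9.99 × (0.647 × 7.82 − 0.0925) − 1] = 58.68 / 48.62 = 1.207 mg/L.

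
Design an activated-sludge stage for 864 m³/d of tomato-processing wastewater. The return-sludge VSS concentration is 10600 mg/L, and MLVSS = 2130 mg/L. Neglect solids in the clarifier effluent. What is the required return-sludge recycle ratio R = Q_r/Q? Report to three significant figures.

R ≈ 0.251

R = Q_r/Q = X/(X_r − X) = 2130 / (10600 − 2130) = 0.2515.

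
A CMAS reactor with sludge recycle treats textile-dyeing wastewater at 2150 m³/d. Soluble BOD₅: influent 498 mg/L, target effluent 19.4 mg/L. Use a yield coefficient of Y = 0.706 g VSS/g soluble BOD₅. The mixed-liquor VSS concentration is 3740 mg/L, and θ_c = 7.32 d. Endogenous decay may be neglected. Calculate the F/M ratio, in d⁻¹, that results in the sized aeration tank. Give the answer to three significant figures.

V·X = Y·Q·ΔS·θ_c gives V = 0.706 × 2150 × (498 − 19.4) × 7.32 / 3740 = 1422 m³.
F/M = applied load / biomass = Q·S₀/(V·X) = 2150 × 498 / (1422 × 3740) = 0.2013 d⁻¹.

F/M ≈ 0.201 d⁻¹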